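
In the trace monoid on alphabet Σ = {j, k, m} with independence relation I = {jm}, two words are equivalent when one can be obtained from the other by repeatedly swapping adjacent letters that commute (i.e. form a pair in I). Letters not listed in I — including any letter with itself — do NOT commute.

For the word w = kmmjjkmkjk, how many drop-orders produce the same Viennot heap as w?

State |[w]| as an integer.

0(k) covers ∅
1(m) covers 0:k
2(m) covers 1:m
3(j) covers 0:k
4(j) covers 3:j
5(k) covers 2:m, 4:j
6(m) covers 5:k
7(k) covers 6:m
8(j) covers 7:k
9(k) covers 8:j
floor of heap: 0:k
completions by unplaced set U, small U first (add the entries for U minus each lowest piece of U):
  |U|=1: {9}:1
  |U|=2: {8,9}:1
  |U|=3: {7,8,9}:1
  |U|=4: {6,7,8,9}:1
  |U|=5: {5,6,7,8,9}:1
  |U|=6: {2,5,6,7,8,9}:1  {4,5,6,7,8,9}:1
  |U|=7: {1,2,5,6,7,8,9}:1  {2,4,5,6,7,8,9}:2  {3,4,5,6,7,8,9}:1
  |U|=8: {1,2,4,5,6,7,8,9}:3  {2,3,4,5,6,7,8,9}:3
  start at 0(k): 6

6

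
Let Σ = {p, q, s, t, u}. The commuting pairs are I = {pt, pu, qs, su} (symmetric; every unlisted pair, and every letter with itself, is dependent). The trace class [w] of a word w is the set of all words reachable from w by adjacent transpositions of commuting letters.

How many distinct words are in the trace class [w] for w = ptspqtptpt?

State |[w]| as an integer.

20

0(p) covers ∅
1(t) covers ∅
2(s) covers 0:p, 1:t
3(p) covers 2:s
4(q) covers 3:p
5(t) covers 4:q
6(p) covers 4:q
7(t) covers 5:t
8(p) covers 6:p
9(t) covers 7:t
floor of heap: 0:p, 1:t
completions by unplaced set U, small U first (add the entries for U minus each lowest piece of U):
  |U|=1: {8}:1  {9}:1
  |U|=2: {6,8}:1  {7,9}:1  {8,9}:2
  |U|=3: {5,7,9}:1  {6,8,9}:3  {7,8,9}:3
  |U|=4: {5,7,8,9}:4  {6,7,8,9}:6
  |U|=5: {5,6,7,8,9}:10
  |U|=6: {4,5,6,7,8,9}:10
  |U|=7: {3,4,5,6,7,8,9}:10
  |U|=8: {2,3,4,5,6,7,8,9}:10
  start at 0(p): 10
  start at 1(t): 10
sum over floor = 20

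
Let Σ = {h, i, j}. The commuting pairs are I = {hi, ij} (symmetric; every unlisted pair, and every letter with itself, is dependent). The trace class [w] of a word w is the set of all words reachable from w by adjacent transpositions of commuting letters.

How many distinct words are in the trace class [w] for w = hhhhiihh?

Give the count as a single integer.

drop 0:h onto floor
drop 1:h onto {0:h}
drop 2:h onto {1:h}
drop 3:h onto {2:h}
drop 4:i onto floor
drop 5:i onto {4:i}
drop 6:h onto {3:h}
drop 7:h onto {6:h}
ground layer = {0:h, 4:i}
drop-orders for the pieces not yet dropped (sum over which currently-grounded one goes next):
  1 to go: {5} 1  {7} 1
  2 to go: {4,5} 1  {5,7} 2  {6,7} 1
  3 to go: {3,6,7} 1  {4,5,7} 3  {5,6,7} 3
  4 to go: {2,3,6,7} 1  {3,5,6,7} 4  {4,5,6,7} 6
  5 to go: {1,2,3,6,7} 1  {2,3,5,6,7} 5  {3,4,5,6,7} 10
  6 to go: {0,1,2,3,6,7} 1  {1,2,3,5,6,7} 6  {2,3,4,5,6,7} 15
  if 0:h drops first: 21 orders
  if 4:i drops first: 7 orders
heap linearizations: 28

28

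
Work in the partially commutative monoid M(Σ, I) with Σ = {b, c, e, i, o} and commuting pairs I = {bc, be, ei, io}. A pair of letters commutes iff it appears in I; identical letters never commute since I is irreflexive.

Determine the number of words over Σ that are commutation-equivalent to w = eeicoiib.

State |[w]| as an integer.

piece 0:e — minimal
piece 1:e rests on {0:e}
piece 2:i — minimal
piece 3:c rests on {1:e, 2:i}
piece 4:o rests on {3:c}
piece 5:i rests on {3:c}
piece 6:i rests on {5:i}
piece 7:b rests on {4:o, 6:i}
minimal pieces: {0:e, 2:i}
ways to finish when only these pieces remain (= sum over removing one remaining piece with nothing left below it):
  1 left: {7}→1
  2 left: {4,7}→1  {6,7}→1
  3 left: {4,6,7}→2  {5,6,7}→1
  4 left: {4,5,6,7}→3
  5 left: {3,4,5,6,7}→3
  6 left: {1,3,4,5,6,7}→3  {2,3,4,5,6,7}→3
  placing 0:e first → 6 extensions
  placing 2:i first → 3 extensions
total linear extensions = 9

9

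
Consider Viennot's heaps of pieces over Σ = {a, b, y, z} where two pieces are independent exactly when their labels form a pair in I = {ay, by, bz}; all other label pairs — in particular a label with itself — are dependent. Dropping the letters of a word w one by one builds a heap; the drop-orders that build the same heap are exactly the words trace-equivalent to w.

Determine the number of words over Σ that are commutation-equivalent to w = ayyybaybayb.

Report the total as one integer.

462

drop 0:a onto floor
drop 1:y onto floor
drop 2:y onto {1:y}
drop 3:y onto {2:y}
drop 4:b onto {0:a}
drop 5:a onto {4:b}
drop 6:y onto {3:y}
drop 7:b onto {5:a}
drop 8:a onto {7:b}
drop 9:y onto {6:y}
drop 10:b onto {8:a}
ground layer = {0:a, 1:y}
drop-orders for the pieces not yet dropped (sum over which currently-grounded one goes next):
  1 to go: {9} 1  {10} 1
  2 to go: {6,9} 1  {8,10} 1  {9,10} 2
  3 to go: {3,6,9} 1  {6,9,10} 3  {7,8,10} 1  {8,9,10} 3
  4 to go: {2,3,6,9} 1  {3,6,9,10} 4  {5,7,8,10} 1  {6,8,9,10} 6  {7,8,9,10} 4
  5 to go: {1,2,3,6,9} 1  {2,3,6,9,10} 5  {3,6,8,9,10} 10  {4,5,7,8,10} 1  {5,7,8,9,10} 5  {6,7,8,9,10} 10
  6 to go: {0,4,5,7,8,10} 1  {1,2,3,6,9,10} 6  {2,3,6,8,9,10} 15  {3,6,7,8,9,10} 20  {4,5,7,8,9,10} 6  {5,6,7,8,9,10} 15
  7 to go: {0,4,5,7,8,9,10} 7  {1,2,3,6,8,9,10} 21  {2,3,6,7,8,9,10} 35  {3,5,6,7,8,9,10} 35  {4,5,6,7,8,9,10} 21
  8 to go: {0,4,5,6,7,8,9,10} 28  {1,2,3,6,7,8,9,10} 56  {2,3,5,6,7,8,9,10} 70  {3,4,5,6,7,8,9,10} 56
  9 to go: {0,3,4,5,6,7,8,9,10} 84  {1,2,3,5,6,7,8,9,10} 126  {2,3,4,5,6,7,8,9,10} 126
  if 0:a drops first: 252 orders
  if 1:y drops first: 210 orders
heap linearizations: 462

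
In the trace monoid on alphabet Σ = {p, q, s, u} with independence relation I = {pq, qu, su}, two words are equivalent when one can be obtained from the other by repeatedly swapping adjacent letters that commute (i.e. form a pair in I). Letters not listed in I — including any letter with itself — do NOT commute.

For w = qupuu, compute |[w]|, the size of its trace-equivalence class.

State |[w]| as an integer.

5

drop 0:q onto floor
drop 1:u onto floor
drop 2:p onto {1:u}
drop 3:u onto {2:p}
drop 4:u onto {3:u}
ground layer = {0:q, 1:u}
drop-orders for the pieces not yet dropped (sum over which currently-grounded one goes next):
  1 to go: {0} 1  {4} 1
  2 to go: {0,4} 2  {3,4} 1
  3 to go: {0,3,4} 3  {2,3,4} 1
  if 0:q drops first: 1 orders
  if 1:u drops first: 4 orders
heap linearizations: 5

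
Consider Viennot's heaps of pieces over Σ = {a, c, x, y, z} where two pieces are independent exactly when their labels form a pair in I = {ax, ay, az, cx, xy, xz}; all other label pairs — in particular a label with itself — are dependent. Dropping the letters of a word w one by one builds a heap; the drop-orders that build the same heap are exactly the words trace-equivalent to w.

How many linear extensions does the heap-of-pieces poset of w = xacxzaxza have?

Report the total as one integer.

#0=x has no predecessor
#1=a has no predecessor
#2=c depends on [1:a]
#3=x depends on [0:x]
#4=z depends on [2:c]
#5=a depends on [2:c]
#6=x depends on [3:x]
#7=z depends on [4:z]
#8=a depends on [5:a]
sources: [0:x, 1:a]
N(rest) = Σ N(rest − s) over sources s of rest; N(one piece) = 1:
  size 1 → [6]=1  [7]=1  [8]=1
  size 2 → [3,6]=1  [4,7]=1  [5,8]=1  [6,7]=2  [6,8]=2  [7,8]=2
  size 3 → [0,3,6]=1  [3,6,7]=3  [3,6,8]=3  [4,6,7]=3  [4,7,8]=3  [5,6,8]=3  [5,7,8]=3  [6,7,8]=6
  size 4 → [0,3,6,7]=4  [0,3,6,8]=4  [3,4,6,7]=6  [3,5,6,8]=6  [3,6,7,8]=12  [4,5,7,8]=6  [4,6,7,8]=12  [5,6,7,8]=12
  size 5 → [0,3,4,6,7]=10  [0,3,5,6,8]=10  [0,3,6,7,8]=20  [2,4,5,7,8]=6  [3,4,6,7,8]=30  [3,5,6,7,8]=30  [4,5,6,7,8]=30
  size 6 → [0,3,4,6,7,8]=60  [0,3,5,6,7,8]=60  [1,2,4,5,7,8]=6  [2,4,5,6,7,8]=36  [3,4,5,6,7,8]=90
  size 7 → [0,3,4,5,6,7,8]=210  [1,2,4,5,6,7,8]=42  [2,3,4,5,6,7,8]=126
  first=0(x) contributes 168
  first=1(a) contributes 336
|[w]| = 504

504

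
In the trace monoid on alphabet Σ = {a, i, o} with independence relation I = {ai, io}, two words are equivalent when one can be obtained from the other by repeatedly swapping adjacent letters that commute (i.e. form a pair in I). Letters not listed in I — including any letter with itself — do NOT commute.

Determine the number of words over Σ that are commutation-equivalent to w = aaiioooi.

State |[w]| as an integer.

0(a) covers ∅
1(a) covers 0:a
2(i) covers ∅
3(i) covers 2:i
4(o) covers 1:a
5(o) covers 4:o
6(o) covers 5:o
7(i) covers 3:i
floor of heap: 0:a, 2:i
completions by unplaced set U, small U first (add the entries for U minus each lowest piece of U):
  |U|=1: {6}:1  {7}:1
  |U|=2: {3,7}:1  {5,6}:1  {6,7}:2
  |U|=3: {2,3,7}:1  {3,6,7}:3  {4,5,6}:1  {5,6,7}:3
  |U|=4: {1,4,5,6}:1  {2,3,6,7}:4  {3,5,6,7}:6  {4,5,6,7}:4
  |U|=5: {0,1,4,5,6}:1  {1,4,5,6,7}:5  {2,3,5,6,7}:10  {3,4,5,6,7}:10
  |U|=6: {0,1,4,5,6,7}:6  {1,3,4,5,6,7}:15  {2,3,4,5,6,7}:20
  start at 0(a): 35
  start at 2(i): 21
sum over floor = 56

56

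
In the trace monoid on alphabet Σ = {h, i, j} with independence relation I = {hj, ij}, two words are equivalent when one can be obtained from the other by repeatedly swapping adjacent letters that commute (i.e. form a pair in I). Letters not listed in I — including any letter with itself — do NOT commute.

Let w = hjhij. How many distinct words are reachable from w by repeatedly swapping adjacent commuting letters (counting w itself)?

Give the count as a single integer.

piece 0:h — minimal
piece 1:j — minimal
piece 2:h rests on {0:h}
piece 3:i rests on {2:h}
piece 4:j rests on {1:j}
minimal pieces: {0:h, 1:j}
ways to finish when only these pieces remain (= sum over removing one remaining piece with nothing left below it):
  1 left: {3}→1  {4}→1
  2 left: {1,4}→1  {2,3}→1  {3,4}→2
  3 left: {0,2,3}→1  {1,3,4}→3  {2,3,4}→3
  placing 0:h first → 6 extensions
  placing 1:j first → 4 extensions
total linear extensions = 10

10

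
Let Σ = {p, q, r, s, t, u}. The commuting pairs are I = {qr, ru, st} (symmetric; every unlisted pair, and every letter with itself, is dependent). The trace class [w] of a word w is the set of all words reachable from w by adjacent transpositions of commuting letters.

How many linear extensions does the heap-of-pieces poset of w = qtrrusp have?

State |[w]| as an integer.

3

0(q) covers ∅
1(t) covers 0:q
2(r) covers 1:t
3(r) covers 2:r
4(u) covers 1:t
5(s) covers 3:r, 4:u
6(p) covers 5:s
floor of heap: 0:q
completions by unplaced set U, small U first (add the entries for U minus each lowest piece of U):
  |U|=1: {6}:1
  |U|=2: {5,6}:1
  |U|=3: {3,5,6}:1  {4,5,6}:1
  |U|=4: {2,3,5,6}:1  {3,4,5,6}:2
  |U|=5: {2,3,4,5,6}:3
  start at 0(q): 3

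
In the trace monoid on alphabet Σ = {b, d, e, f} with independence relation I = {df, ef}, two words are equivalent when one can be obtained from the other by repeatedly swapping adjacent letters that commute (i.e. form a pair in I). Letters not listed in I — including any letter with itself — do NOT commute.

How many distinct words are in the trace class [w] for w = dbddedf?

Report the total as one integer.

5

0(d) covers ∅
1(b) covers 0:d
2(d) covers 1:b
3(d) covers 2:d
4(e) covers 3:d
5(d) covers 4:e
6(f) covers 1:b
floor of heap: 0:d
completions by unplaced set U, small U first (add the entries for U minus each lowest piece of U):
  |U|=1: {5}:1  {6}:1
  |U|=2: {4,5}:1  {5,6}:2
  |U|=3: {3,4,5}:1  {4,5,6}:3
  |U|=4: {2,3,4,5}:1  {3,4,5,6}:4
  |U|=5: {2,3,4,5,6}:5
  start at 0(d): 5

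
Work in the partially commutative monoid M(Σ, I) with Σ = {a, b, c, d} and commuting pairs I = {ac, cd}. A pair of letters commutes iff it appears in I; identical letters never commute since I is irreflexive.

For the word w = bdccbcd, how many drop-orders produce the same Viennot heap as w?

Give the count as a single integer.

6

#0=b has no predecessor
#1=d depends on [0:b]
#2=c depends on [0:b]
#3=c depends on [2:c]
#4=b depends on [1:d, 3:c]
#5=c depends on [4:b]
#6=d depends on [4:b]
sources: [0:b]
N(rest) = Σ N(rest − s) over sources s of rest; N(one piece) = 1:
  size 1 → [5]=1  [6]=1
  size 2 → [5,6]=2
  size 3 → [4,5,6]=2
  size 4 → [1,4,5,6]=2  [3,4,5,6]=2
  size 5 → [1,3,4,5,6]=4  [2,3,4,5,6]=2
  first=0(b) contributes 6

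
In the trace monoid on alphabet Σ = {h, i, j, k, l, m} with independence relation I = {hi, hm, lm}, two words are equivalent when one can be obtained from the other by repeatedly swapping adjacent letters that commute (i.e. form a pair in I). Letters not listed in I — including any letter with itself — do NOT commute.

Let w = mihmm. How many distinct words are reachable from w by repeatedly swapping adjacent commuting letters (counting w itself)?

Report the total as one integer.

0(m) covers ∅
1(i) covers 0:m
2(h) covers ∅
3(m) covers 1:i
4(m) covers 3:m
floor of heap: 0:m, 2:h
completions by unplaced set U, small U first (add the entries for U minus each lowest piece of U):
  |U|=1: {2}:1  {4}:1
  |U|=2: {2,4}:2  {3,4}:1
  |U|=3: {1,3,4}:1  {2,3,4}:3
  start at 0(m): 4
  start at 2(h): 1
sum over floor = 5

5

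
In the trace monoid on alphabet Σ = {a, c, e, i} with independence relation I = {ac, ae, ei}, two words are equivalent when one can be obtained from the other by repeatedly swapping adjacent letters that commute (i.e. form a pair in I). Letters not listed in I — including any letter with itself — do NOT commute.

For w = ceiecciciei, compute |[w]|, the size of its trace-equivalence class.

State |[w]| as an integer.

9

piece 0:c — minimal
piece 1:e rests on {0:c}
piece 2:i rests on {0:c}
piece 3:e rests on {1:e}
piece 4:c rests on {2:i, 3:e}
piece 5:c rests on {4:c}
piece 6:i rests on {5:c}
piece 7:c rests on {6:i}
piece 8:i rests on {7:c}
piece 9:e rests on {7:c}
piece 10:i rests on {8:i}
minimal pieces: {0:c}
ways to finish when only these pieces remain (= sum over removing one remaining piece with nothing left below it):
  1 left: {9}→1  {10}→1
  2 left: {8,10}→1  {9,10}→2
  3 left: {8,9,10}→3
  4 left: {7,8,9,10}→3
  5 left: {6,7,8,9,10}→3
  6 left: {5,6,7,8,9,10}→3
  7 left: {4,5,6,7,8,9,10}→3
  8 left: {2,4,5,6,7,8,9,10}→3  {3,4,5,6,7,8,9,10}→3
  9 left: {1,3,4,5,6,7,8,9,10}→3  {2,3,4,5,6,7,8,9,10}→6
  placing 0:c first → 9 extensions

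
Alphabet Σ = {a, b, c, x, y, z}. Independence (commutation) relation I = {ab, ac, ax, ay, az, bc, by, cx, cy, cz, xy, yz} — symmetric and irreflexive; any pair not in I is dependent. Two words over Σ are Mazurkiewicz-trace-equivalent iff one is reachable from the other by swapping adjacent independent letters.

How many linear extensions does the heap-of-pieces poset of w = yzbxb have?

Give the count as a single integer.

5

#0=y has no predecessor
#1=z has no predecessor
#2=b depends on [1:z]
#3=x depends on [2:b]
#4=b depends on [3:x]
sources: [0:y, 1:z]
N(rest) = Σ N(rest − s) over sources s of rest; N(one piece) = 1:
  size 1 → [0]=1  [4]=1
  size 2 → [0,4]=2  [3,4]=1
  size 3 → [0,3,4]=3  [2,3,4]=1
  first=0(y) contributes 1
  first=1(z) contributes 4
|[w]| = 5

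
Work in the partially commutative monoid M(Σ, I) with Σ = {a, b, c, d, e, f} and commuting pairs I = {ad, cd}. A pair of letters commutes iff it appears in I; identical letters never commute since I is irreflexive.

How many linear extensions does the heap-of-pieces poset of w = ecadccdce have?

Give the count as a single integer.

0(e) covers ∅
1(c) covers 0:e
2(a) covers 1:c
3(d) covers 0:e
4(c) covers 2:a
5(c) covers 4:c
6(d) covers 3:d
7(c) covers 5:c
8(e) covers 6:d, 7:c
floor of heap: 0:e
completions by unplaced set U, small U first (add the entries for U minus each lowest piece of U):
  |U|=1: {8}:1
  |U|=2: {6,8}:1  {7,8}:1
  |U|=3: {3,6,8}:1  {5,7,8}:1  {6,7,8}:2
  |U|=4: {3,6,7,8}:3  {4,5,7,8}:1  {5,6,7,8}:3
  |U|=5: {2,4,5,7,8}:1  {3,5,6,7,8}:6  {4,5,6,7,8}:4
  |U|=6: {1,2,4,5,7,8}:1  {2,4,5,6,7,8}:5  {3,4,5,6,7,8}:10
  |U|=7: {1,2,4,5,6,7,8}:6  {2,3,4,5,6,7,8}:15
  start at 0(e): 21

21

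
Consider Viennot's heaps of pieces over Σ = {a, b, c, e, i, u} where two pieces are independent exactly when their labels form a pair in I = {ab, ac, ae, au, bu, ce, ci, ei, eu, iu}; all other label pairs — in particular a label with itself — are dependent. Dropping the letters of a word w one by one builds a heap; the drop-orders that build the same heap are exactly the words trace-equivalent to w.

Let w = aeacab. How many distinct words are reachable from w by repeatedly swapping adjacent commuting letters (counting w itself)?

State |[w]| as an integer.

40

piece 0:a — minimal
piece 1:e — minimal
piece 2:a rests on {0:a}
piece 3:c — minimal
piece 4:a rests on {2:a}
piece 5:b rests on {1:e, 3:c}
minimal pieces: {0:a, 1:e, 3:c}
ways to finish when only these pieces remain (= sum over removing one remaining piece with nothing left below it):
  1 left: {4}→1  {5}→1
  2 left: {1,5}→1  {2,4}→1  {3,5}→1  {4,5}→2
  3 left: {0,2,4}→1  {1,3,5}→2  {1,4,5}→3  {2,4,5}→3  {3,4,5}→3
  4 left: {0,2,4,5}→4  {1,2,4,5}→6  {1,3,4,5}→8  {2,3,4,5}→6
  placing 0:a first → 20 extensions
  placing 1:e first → 10 extensions
  placing 3:c first → 10 extensions
total linear extensions = 40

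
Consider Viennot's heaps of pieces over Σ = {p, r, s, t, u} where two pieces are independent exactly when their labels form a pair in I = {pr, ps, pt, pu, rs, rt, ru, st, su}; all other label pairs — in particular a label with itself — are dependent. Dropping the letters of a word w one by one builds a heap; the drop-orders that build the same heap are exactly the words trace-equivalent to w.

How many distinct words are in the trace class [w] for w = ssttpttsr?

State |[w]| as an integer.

#0=s has no predecessor
#1=s depends on [0:s]
#2=t has no predecessor
#3=t depends on [2:t]
#4=p has no predecessor
#5=t depends on [3:t]
#6=t depends on [5:t]
#7=s depends on [1:s]
#8=r has no predecessor
sources: [0:s, 2:t, 4:p, 8:r]
N(rest) = Σ N(rest − s) over sources s of rest; N(one piece) = 1:
  size 1 → [4]=1  [6]=1  [7]=1  [8]=1
  size 2 → [1,7]=1  [4,6]=2  [4,7]=2  [4,8]=2  [5,6]=1  [6,7]=2  [6,8]=2  [7,8]=2
  size 3 → [0,1,7]=1  [1,4,7]=3  [1,6,7]=3  [1,7,8]=3  [3,5,6]=1  [4,5,6]=3  [4,6,7]=6  [4,6,8]=6  [4,7,8]=6  [5,6,7]=3  [5,6,8]=3  [6,7,8]=6
  size 4 → [0,1,4,7]=4  [0,1,6,7]=4  [0,1,7,8]=4  [1,4,6,7]=12  [1,4,7,8]=12  [1,5,6,7]=6  [1,6,7,8]=12  [2,3,5,6]=1  [3,4,5,6]=4  [3,5,6,7]=4  [3,5,6,8]=4  [4,5,6,7]=12  [4,5,6,8]=12  [4,6,7,8]=24  [5,6,7,8]=12
  size 5 → [0,1,4,6,7]=20  [0,1,4,7,8]=20  [0,1,5,6,7]=10  [0,1,6,7,8]=20  [1,3,5,6,7]=10  [1,4,5,6,7]=30  [1,4,6,7,8]=60  [1,5,6,7,8]=30  [2,3,4,5,6]=5  [2,3,5,6,7]=5  [2,3,5,6,8]=5  [3,4,5,6,7]=20  [3,4,5,6,8]=20  [3,5,6,7,8]=20  [4,5,6,7,8]=60
  size 6 → [0,1,3,5,6,7]=20  [0,1,4,5,6,7]=60  [0,1,4,6,7,8]=120  [0,1,5,6,7,8]=60  [1,2,3,5,6,7]=15  [1,3,4,5,6,7]=60  [1,3,5,6,7,8]=60  [1,4,5,6,7,8]=180  [2,3,4,5,6,7]=30  [2,3,4,5,6,8]=30  [2,3,5,6,7,8]=30  [3,4,5,6,7,8]=120
  size 7 → [0,1,2,3,5,6,7]=35  [0,1,3,4,5,6,7]=140  [0,1,3,5,6,7,8]=140  [0,1,4,5,6,7,8]=420  [1,2,3,4,5,6,7]=105  [1,2,3,5,6,7,8]=105  [1,3,4,5,6,7,8]=420  [2,3,4,5,6,7,8]=210
  first=0(s) contributes 840
  first=2(t) contributes 1120
  first=4(p) contributes 280
  first=8(r) contributes 280
|[w]| = 2520

2520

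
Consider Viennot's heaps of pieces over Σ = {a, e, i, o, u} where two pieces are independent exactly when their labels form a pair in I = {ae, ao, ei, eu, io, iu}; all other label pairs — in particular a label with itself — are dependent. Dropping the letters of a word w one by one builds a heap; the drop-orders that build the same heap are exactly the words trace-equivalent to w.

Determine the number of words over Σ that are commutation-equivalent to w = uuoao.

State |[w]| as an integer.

#0=u has no predecessor
#1=u depends on [0:u]
#2=o depends on [1:u]
#3=a depends on [1:u]
#4=o depends on [2:o]
sources: [0:u]
N(rest) = Σ N(rest − s) over sources s of rest; N(one piece) = 1:
  size 1 → [3]=1  [4]=1
  size 2 → [2,4]=1  [3,4]=2
  size 3 → [2,3,4]=3
  first=0(u) contributes 3

3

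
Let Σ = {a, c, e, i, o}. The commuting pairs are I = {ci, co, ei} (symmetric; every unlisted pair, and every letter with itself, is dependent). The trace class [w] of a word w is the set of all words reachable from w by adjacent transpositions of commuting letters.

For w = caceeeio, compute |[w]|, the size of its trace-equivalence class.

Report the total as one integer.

#0=c has no predecessor
#1=a depends on [0:c]
#2=c depends on [1:a]
#3=e depends on [2:c]
#4=e depends on [3:e]
#5=e depends on [4:e]
#6=i depends on [1:a]
#7=o depends on [5:e, 6:i]
sources: [0:c]
N(rest) = Σ N(rest − s) over sources s of rest; N(one piece) = 1:
  size 1 → [7]=1
  size 2 → [5,7]=1  [6,7]=1
  size 3 → [4,5,7]=1  [5,6,7]=2
  size 4 → [3,4,5,7]=1  [4,5,6,7]=3
  size 5 → [2,3,4,5,7]=1  [3,4,5,6,7]=4
  size 6 → [2,3,4,5,6,7]=5
  first=0(c) contributes 5

5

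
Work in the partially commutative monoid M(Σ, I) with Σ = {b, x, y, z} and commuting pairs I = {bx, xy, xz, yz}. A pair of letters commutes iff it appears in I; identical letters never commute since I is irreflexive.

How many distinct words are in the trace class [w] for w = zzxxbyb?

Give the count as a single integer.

21

0(z) covers ∅
1(z) covers 0:z
2(x) covers ∅
3(x) covers 2:x
4(b) covers 1:z
5(y) covers 4:b
6(b) covers 5:y
floor of heap: 0:z, 2:x
completions by unplaced set U, small U first (add the entries for U minus each lowest piece of U):
  |U|=1: {3}:1  {6}:1
  |U|=2: {2,3}:1  {3,6}:2  {5,6}:1
  |U|=3: {2,3,6}:3  {3,5,6}:3  {4,5,6}:1
  |U|=4: {1,4,5,6}:1  {2,3,5,6}:6  {3,4,5,6}:4
  |U|=5: {0,1,4,5,6}:1  {1,3,4,5,6}:5  {2,3,4,5,6}:10
  start at 0(z): 15
  start at 2(x): 6
sum over floor = 21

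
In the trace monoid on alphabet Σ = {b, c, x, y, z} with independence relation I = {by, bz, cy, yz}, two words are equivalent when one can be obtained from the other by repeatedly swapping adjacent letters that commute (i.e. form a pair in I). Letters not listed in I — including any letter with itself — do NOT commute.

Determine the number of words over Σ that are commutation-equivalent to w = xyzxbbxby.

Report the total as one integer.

piece 0:x — minimal
piece 1:y rests on {0:x}
piece 2:z rests on {0:x}
piece 3:x rests on {1:y, 2:z}
piece 4:b rests on {3:x}
piece 5:b rests on {4:b}
piece 6:x rests on {5:b}
piece 7:b rests on {6:x}
piece 8:y rests on {6:x}
minimal pieces: {0:x}
ways to finish when only these pieces remain (= sum over removing one remaining piece with nothing left below it):
  1 left: {7}→1  {8}→1
  2 left: {7,8}→2
  3 left: {6,7,8}→2
  4 left: {5,6,7,8}→2
  5 left: {4,5,6,7,8}→2
  6 left: {3,4,5,6,7,8}→2
  7 left: {1,3,4,5,6,7,8}→2  {2,3,4,5,6,7,8}→2
  placing 0:x first → 4 extensions

4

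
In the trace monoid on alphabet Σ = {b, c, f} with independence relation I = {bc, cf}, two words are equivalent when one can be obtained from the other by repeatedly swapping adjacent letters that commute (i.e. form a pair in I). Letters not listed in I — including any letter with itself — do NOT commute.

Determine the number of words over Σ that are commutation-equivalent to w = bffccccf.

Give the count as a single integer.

70

drop 0:b onto floor
drop 1:f onto {0:b}
drop 2:f onto {1:f}
drop 3:c onto floor
drop 4:c onto {3:c}
drop 5:c onto {4:c}
drop 6:c onto {5:c}
drop 7:f onto {2:f}
ground layer = {0:b, 3:c}
drop-orders for the pieces not yet dropped (sum over which currently-grounded one goes next):
  1 to go: {6} 1  {7} 1
  2 to go: {2,7} 1  {5,6} 1  {6,7} 2
  3 to go: {1,2,7} 1  {2,6,7} 3  {4,5,6} 1  {5,6,7} 3
  4 to go: {0,1,2,7} 1  {1,2,6,7} 4  {2,5,6,7} 6  {3,4,5,6} 1  {4,5,6,7} 4
  5 to go: {0,1,2,6,7} 5  {1,2,5,6,7} 10  {2,4,5,6,7} 10  {3,4,5,6,7} 5
  6 to go: {0,1,2,5,6,7} 15  {1,2,4,5,6,7} 20  {2,3,4,5,6,7} 15
  if 0:b drops first: 35 orders
  if 3:c drops first: 35 orders
heap linearizations: 70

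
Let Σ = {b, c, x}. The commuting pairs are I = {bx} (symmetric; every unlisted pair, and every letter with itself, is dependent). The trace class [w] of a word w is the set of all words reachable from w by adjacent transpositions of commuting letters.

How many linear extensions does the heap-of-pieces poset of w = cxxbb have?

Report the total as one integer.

6

drop 0:c onto floor
drop 1:x onto {0:c}
drop 2:x onto {1:x}
drop 3:b onto {0:c}
drop 4:b onto {3:b}
ground layer = {0:c}
drop-orders for the pieces not yet dropped (sum over which currently-grounded one goes next):
  1 to go: {2} 1  {4} 1
  2 to go: {1,2} 1  {2,4} 2  {3,4} 1
  3 to go: {1,2,4} 3  {2,3,4} 3
  if 0:c drops first: 6 orders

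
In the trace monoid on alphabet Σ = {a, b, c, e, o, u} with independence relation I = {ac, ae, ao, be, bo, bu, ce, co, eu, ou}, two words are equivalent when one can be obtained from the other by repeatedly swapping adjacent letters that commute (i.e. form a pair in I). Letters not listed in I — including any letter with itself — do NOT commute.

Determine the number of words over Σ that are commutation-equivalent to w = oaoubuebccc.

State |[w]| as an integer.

990

piece 0:o — minimal
piece 1:a — minimal
piece 2:o rests on {0:o}
piece 3:u rests on {1:a}
piece 4:b rests on {1:a}
piece 5:u rests on {3:u}
piece 6:e rests on {2:o}
piece 7:b rests on {4:b}
piece 8:c rests on {5:u, 7:b}
piece 9:c rests on {8:c}
piece 10:c rests on {9:c}
minimal pieces: {0:o, 1:a}
ways to finish when only these pieces remain (= sum over removing one remaining piece with nothing left below it):
  1 left: {6}→1  {10}→1
  2 left: {2,6}→1  {6,10}→2  {9,10}→1
  3 left: {0,2,6}→1  {2,6,10}→3  {6,9,10}→3  {8,9,10}→1
  4 left: {0,2,6,10}→4  {2,6,9,10}→6  {5,8,9,10}→1  {6,8,9,10}→4  {7,8,9,10}→1
  5 left: {0,2,6,9,10}→10  {2,6,8,9,10}→10  {3,5,8,9,10}→1  {4,7,8,9,10}→1  {5,6,8,9,10}→5  {5,7,8,9,10}→2  {6,7,8,9,10}→5
  6 left: {0,2,6,8,9,10}→20  {2,5,6,8,9,10}→15  {2,6,7,8,9,10}→15  {3,5,6,8,9,10}→6  {3,5,7,8,9,10}→3  {4,5,7,8,9,10}→3  {4,6,7,8,9,10}→6  {5,6,7,8,9,10}→12
  7 left: {0,2,5,6,8,9,10}→35  {0,2,6,7,8,9,10}→35  {2,3,5,6,8,9,10}→21  {2,4,6,7,8,9,10}→21  {2,5,6,7,8,9,10}→42  {3,4,5,7,8,9,10}→6  {3,5,6,7,8,9,10}→21  {4,5,6,7,8,9,10}→21
  8 left: {0,2,3,5,6,8,9,10}→56  {0,2,4,6,7,8,9,10}→56  {0,2,5,6,7,8,9,10}→112  {1,3,4,5,7,8,9,10}→6  {2,3,5,6,7,8,9,10}→84  {2,4,5,6,7,8,9,10}→84  {3,4,5,6,7,8,9,10}→48
  9 left: {0,2,3,5,6,7,8,9,10}→252  {0,2,4,5,6,7,8,9,10}→252  {1,3,4,5,6,7,8,9,10}→54  {2,3,4,5,6,7,8,9,10}→216
  placing 0:o first → 270 extensions
  placing 1:a first → 720 extensions
total linear extensions = 990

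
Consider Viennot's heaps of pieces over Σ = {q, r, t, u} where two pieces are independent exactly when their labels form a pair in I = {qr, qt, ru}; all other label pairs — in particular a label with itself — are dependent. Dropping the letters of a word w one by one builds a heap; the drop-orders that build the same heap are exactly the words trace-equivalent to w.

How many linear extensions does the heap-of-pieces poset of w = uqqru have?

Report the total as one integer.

5

drop 0:u onto floor
drop 1:q onto {0:u}
drop 2:q onto {1:q}
drop 3:r onto floor
drop 4:u onto {2:q}
ground layer = {0:u, 3:r}
drop-orders for the pieces not yet dropped (sum over which currently-grounded one goes next):
  1 to go: {3} 1  {4} 1
  2 to go: {2,4} 1  {3,4} 2
  3 to go: {1,2,4} 1  {2,3,4} 3
  if 0:u drops first: 4 orders
  if 3:r drops first: 1 orders
heap linearizations: 5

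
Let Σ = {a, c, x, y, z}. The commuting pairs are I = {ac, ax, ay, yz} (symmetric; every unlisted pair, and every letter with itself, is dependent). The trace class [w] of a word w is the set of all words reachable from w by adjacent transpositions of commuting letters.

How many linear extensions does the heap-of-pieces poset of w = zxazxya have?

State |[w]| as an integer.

6

drop 0:z onto floor
drop 1:x onto {0:z}
drop 2:a onto {0:z}
drop 3:z onto {1:x, 2:a}
drop 4:x onto {3:z}
drop 5:y onto {4:x}
drop 6:a onto {3:z}
ground layer = {0:z}
drop-orders for the pieces not yet dropped (sum over which currently-grounded one goes next):
  1 to go: {5} 1  {6} 1
  2 to go: {4,5} 1  {5,6} 2
  3 to go: {4,5,6} 3
  4 to go: {3,4,5,6} 3
  5 to go: {1,3,4,5,6} 3  {2,3,4,5,6} 3
  if 0:z drops first: 6 orders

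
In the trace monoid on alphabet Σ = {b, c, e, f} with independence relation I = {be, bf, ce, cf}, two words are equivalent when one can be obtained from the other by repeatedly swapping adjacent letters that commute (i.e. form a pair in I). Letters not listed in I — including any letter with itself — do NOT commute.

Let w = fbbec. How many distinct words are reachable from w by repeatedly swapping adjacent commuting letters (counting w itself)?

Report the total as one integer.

0(f) covers ∅
1(b) covers ∅
2(b) covers 1:b
3(e) covers 0:f
4(c) covers 2:b
floor of heap: 0:f, 1:b
completions by unplaced set U, small U first (add the entries for U minus each lowest piece of U):
  |U|=1: {3}:1  {4}:1
  |U|=2: {0,3}:1  {2,4}:1  {3,4}:2
  |U|=3: {0,3,4}:3  {1,2,4}:1  {2,3,4}:3
  start at 0(f): 4
  start at 1(b): 6
sum over floor = 10

10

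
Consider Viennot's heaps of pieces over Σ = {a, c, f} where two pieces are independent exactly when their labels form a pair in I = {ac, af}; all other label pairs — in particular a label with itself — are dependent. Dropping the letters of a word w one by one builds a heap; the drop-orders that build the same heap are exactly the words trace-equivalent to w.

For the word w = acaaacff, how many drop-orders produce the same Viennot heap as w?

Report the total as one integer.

#0=a has no predecessor
#1=c has no predecessor
#2=a depends on [0:a]
#3=a depends on [2:a]
#4=a depends on [3:a]
#5=c depends on [1:c]
#6=f depends on [5:c]
#7=f depends on [6:f]
sources: [0:a, 1:c]
N(rest) = Σ N(rest − s) over sources s of rest; N(one piece) = 1:
  size 1 → [4]=1  [7]=1
  size 2 → [3,4]=1  [4,7]=2  [6,7]=1
  size 3 → [2,3,4]=1  [3,4,7]=3  [4,6,7]=3  [5,6,7]=1
  size 4 → [0,2,3,4]=1  [1,5,6,7]=1  [2,3,4,7]=4  [3,4,6,7]=6  [4,5,6,7]=4
  size 5 → [0,2,3,4,7]=5  [1,4,5,6,7]=5  [2,3,4,6,7]=10  [3,4,5,6,7]=10
  size 6 → [0,2,3,4,6,7]=15  [1,3,4,5,6,7]=15  [2,3,4,5,6,7]=20
  first=0(a) contributes 35
  first=1(c) contributes 35
|[w]| = 70

70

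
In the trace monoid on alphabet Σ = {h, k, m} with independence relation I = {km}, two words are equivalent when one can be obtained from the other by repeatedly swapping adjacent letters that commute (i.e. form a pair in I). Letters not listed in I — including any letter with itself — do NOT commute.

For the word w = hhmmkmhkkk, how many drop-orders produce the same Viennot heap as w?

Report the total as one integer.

piece 0:h — minimal
piece 1:h rests on {0:h}
piece 2:m rests on {1:h}
piece 3:m rests on {2:m}
piece 4:k rests on {1:h}
piece 5:m rests on {3:m}
piece 6:h rests on {4:k, 5:m}
piece 7:k rests on {6:h}
piece 8:k rests on {7:k}
piece 9:k rests on {8:k}
minimal pieces: {0:h}
ways to finish when only these pieces remain (= sum over removing one remaining piece with nothing left below it):
  1 left: {9}→1
  2 left: {8,9}→1
  3 left: {7,8,9}→1
  4 left: {6,7,8,9}→1
  5 left: {4,6,7,8,9}→1  {5,6,7,8,9}→1
  6 left: {3,5,6,7,8,9}→1  {4,5,6,7,8,9}→2
  7 left: {2,3,5,6,7,8,9}→1  {3,4,5,6,7,8,9}→3
  8 left: {2,3,4,5,6,7,8,9}→4
  placing 0:h first → 4 extensions

4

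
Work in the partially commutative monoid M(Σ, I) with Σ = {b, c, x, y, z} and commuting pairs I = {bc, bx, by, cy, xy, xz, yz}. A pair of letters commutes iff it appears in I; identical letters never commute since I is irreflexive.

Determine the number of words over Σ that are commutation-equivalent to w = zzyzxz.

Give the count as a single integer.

drop 0:z onto floor
drop 1:z onto {0:z}
drop 2:y onto floor
drop 3:z onto {1:z}
drop 4:x onto floor
drop 5:z onto {3:z}
ground layer = {0:z, 2:y, 4:x}
drop-orders for the pieces not yet dropped (sum over which currently-grounded one goes next):
  1 to go: {2} 1  {4} 1  {5} 1
  2 to go: {2,4} 2  {2,5} 2  {3,5} 1  {4,5} 2
  3 to go: {1,3,5} 1  {2,3,5} 3  {2,4,5} 6  {3,4,5} 3
  4 to go: {0,1,3,5} 1  {1,2,3,5} 4  {1,3,4,5} 4  {2,3,4,5} 12
  if 0:z drops first: 20 orders
  if 2:y drops first: 5 orders
  if 4:x drops first: 5 orders
heap linearizations: 30

30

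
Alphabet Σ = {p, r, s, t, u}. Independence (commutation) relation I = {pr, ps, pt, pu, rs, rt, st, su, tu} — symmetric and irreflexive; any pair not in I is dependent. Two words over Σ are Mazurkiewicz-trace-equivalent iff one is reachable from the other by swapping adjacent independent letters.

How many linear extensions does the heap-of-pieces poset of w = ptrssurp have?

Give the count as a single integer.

1680

drop 0:p onto floor
drop 1:t onto floor
drop 2:r onto floor
drop 3:s onto floor
drop 4:s onto {3:s}
drop 5:u onto {2:r}
drop 6:r onto {5:u}
drop 7:p onto {0:p}
ground layer = {0:p, 1:t, 2:r, 3:s}
drop-orders for the pieces not yet dropped (sum over which currently-grounded one goes next):
  1 to go: {1} 1  {4} 1  {6} 1  {7} 1
  2 to go: {0,7} 1  {1,4} 2  {1,6} 2  {1,7} 2  {3,4} 1  {4,6} 2  {4,7} 2  {5,6} 1  {6,7} 2
  3 to go: {0,1,7} 3  {0,4,7} 3  {0,6,7} 3  {1,3,4} 3  {1,4,6} 6  {1,4,7} 6  {1,5,6} 3  {1,6,7} 6  {2,5,6} 1  {3,4,6} 3  {3,4,7} 3  {4,5,6} 3  {4,6,7} 6  {5,6,7} 3
  4 to go: {0,1,4,7} 12  {0,1,6,7} 12  {0,3,4,7} 6  {0,4,6,7} 12  {0,5,6,7} 6  {1,2,5,6} 4  {1,3,4,6} 12  {1,3,4,7} 12  {1,4,5,6} 12  {1,4,6,7} 24  {1,5,6,7} 12  {2,4,5,6} 4  {2,5,6,7} 4  {3,4,5,6} 6  {3,4,6,7} 12  {4,5,6,7} 12
  5 to go: {0,1,3,4,7} 30  {0,1,4,6,7} 60  {0,1,5,6,7} 30  {0,2,5,6,7} 10  {0,3,4,6,7} 30  {0,4,5,6,7} 30  {1,2,4,5,6} 20  {1,2,5,6,7} 20  {1,3,4,5,6} 30  {1,3,4,6,7} 60  {1,4,5,6,7} 60  {2,3,4,5,6} 10  {2,4,5,6,7} 20  {3,4,5,6,7} 30
  6 to go: {0,1,2,5,6,7} 60  {0,1,3,4,6,7} 180  {0,1,4,5,6,7} 180  {0,2,4,5,6,7} 60  {0,3,4,5,6,7} 90  {1,2,3,4,5,6} 60  {1,2,4,5,6,7} 120  {1,3,4,5,6,7} 180  {2,3,4,5,6,7} 60
  if 0:p drops first: 420 orders
  if 1:t drops first: 210 orders
  if 2:r drops first: 630 orders
  if 3:s drops first: 420 orders
heap linearizations: 1680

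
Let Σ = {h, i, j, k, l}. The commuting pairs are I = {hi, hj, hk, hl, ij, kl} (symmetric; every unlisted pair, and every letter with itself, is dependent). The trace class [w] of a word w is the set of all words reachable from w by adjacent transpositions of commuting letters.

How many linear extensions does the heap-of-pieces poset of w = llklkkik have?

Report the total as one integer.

piece 0:l — minimal
piece 1:l rests on {0:l}
piece 2:k — minimal
piece 3:l rests on {1:l}
piece 4:k rests on {2:k}
piece 5:k rests on {4:k}
piece 6:i rests on {3:l, 5:k}
piece 7:k rests on {6:i}
minimal pieces: {0:l, 2:k}
ways to finish when only these pieces remain (= sum over removing one remaining piece with nothing left below it):
  1 left: {7}→1
  2 left: {6,7}→1
  3 left: {3,6,7}→1  {5,6,7}→1
  4 left: {1,3,6,7}→1  {3,5,6,7}→2  {4,5,6,7}→1
  5 left: {0,1,3,6,7}→1  {1,3,5,6,7}→3  {2,4,5,6,7}→1  {3,4,5,6,7}→3
  6 left: {0,1,3,5,6,7}→4  {1,3,4,5,6,7}→6  {2,3,4,5,6,7}→4
  placing 0:l first → 10 extensions
  placing 2:k first → 10 extensions
total linear extensions = 20

20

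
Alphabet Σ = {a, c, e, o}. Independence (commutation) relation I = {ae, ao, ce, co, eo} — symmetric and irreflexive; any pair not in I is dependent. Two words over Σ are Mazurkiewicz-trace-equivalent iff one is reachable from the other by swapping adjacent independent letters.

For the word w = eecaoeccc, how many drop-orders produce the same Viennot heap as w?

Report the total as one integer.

0(e) covers ∅
1(e) covers 0:e
2(c) covers ∅
3(a) covers 2:c
4(o) covers ∅
5(e) covers 1:e
6(c) covers 3:a
7(c) covers 6:c
8(c) covers 7:c
floor of heap: 0:e, 2:c, 4:o
completions by unplaced set U, small U first (add the entries for U minus each lowest piece of U):
  |U|=1: {4}:1  {5}:1  {8}:1
  |U|=2: {1,5}:1  {4,5}:2  {4,8}:2  {5,8}:2  {7,8}:1
  |U|=3: {0,1,5}:1  {1,4,5}:3  {1,5,8}:3  {4,5,8}:6  {4,7,8}:3  {5,7,8}:3  {6,7,8}:1
  |U|=4: {0,1,4,5}:4  {0,1,5,8}:4  {1,4,5,8}:12  {1,5,7,8}:6  {3,6,7,8}:1  {4,5,7,8}:12  {4,6,7,8}:4  {5,6,7,8}:4
  |U|=5: {0,1,4,5,8}:20  {0,1,5,7,8}:10  {1,4,5,7,8}:30  {1,5,6,7,8}:10  {2,3,6,7,8}:1  {3,4,6,7,8}:5  {3,5,6,7,8}:5  {4,5,6,7,8}:20
  |U|=6: {0,1,4,5,7,8}:60  {0,1,5,6,7,8}:20  {1,3,5,6,7,8}:15  {1,4,5,6,7,8}:60  {2,3,4,6,7,8}:6  {2,3,5,6,7,8}:6  {3,4,5,6,7,8}:30
  |U|=7: {0,1,3,5,6,7,8}:35  {0,1,4,5,6,7,8}:140  {1,2,3,5,6,7,8}:21  {1,3,4,5,6,7,8}:105  {2,3,4,5,6,7,8}:42
  start at 0(e): 168
  start at 2(c): 280
  start at 4(o): 56
sum over floor = 504

504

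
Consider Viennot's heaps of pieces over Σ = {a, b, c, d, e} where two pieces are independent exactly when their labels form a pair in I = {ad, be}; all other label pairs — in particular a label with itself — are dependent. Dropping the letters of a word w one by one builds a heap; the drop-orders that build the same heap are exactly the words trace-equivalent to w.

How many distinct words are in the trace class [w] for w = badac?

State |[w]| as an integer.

#0=b has no predecessor
#1=a depends on [0:b]
#2=d depends on [0:b]
#3=a depends on [1:a]
#4=c depends on [2:d, 3:a]
sources: [0:b]
N(rest) = Σ N(rest − s) over sources s of rest; N(one piece) = 1:
  size 1 → [4]=1
  size 2 → [2,4]=1  [3,4]=1
  size 3 → [1,3,4]=1  [2,3,4]=2
  first=0(b) contributes 3

3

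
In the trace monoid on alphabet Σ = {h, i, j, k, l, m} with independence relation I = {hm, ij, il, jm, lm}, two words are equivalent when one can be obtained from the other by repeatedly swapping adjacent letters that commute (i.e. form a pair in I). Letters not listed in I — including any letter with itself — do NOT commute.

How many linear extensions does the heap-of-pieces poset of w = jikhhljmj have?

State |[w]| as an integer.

0(j) covers ∅
1(i) covers ∅
2(k) covers 0:j, 1:i
3(h) covers 2:k
4(h) covers 3:h
5(l) covers 4:h
6(j) covers 5:l
7(m) covers 2:k
8(j) covers 6:j
floor of heap: 0:j, 1:i
completions by unplaced set U, small U first (add the entries for U minus each lowest piece of U):
  |U|=1: {7}:1  {8}:1
  |U|=2: {6,8}:1  {7,8}:2
  |U|=3: {5,6,8}:1  {6,7,8}:3
  |U|=4: {4,5,6,8}:1  {5,6,7,8}:4
  |U|=5: {3,4,5,6,8}:1  {4,5,6,7,8}:5
  |U|=6: {3,4,5,6,7,8}:6
  |U|=7: {2,3,4,5,6,7,8}:6
  start at 0(j): 6
  start at 1(i): 6
sum over floor = 12

12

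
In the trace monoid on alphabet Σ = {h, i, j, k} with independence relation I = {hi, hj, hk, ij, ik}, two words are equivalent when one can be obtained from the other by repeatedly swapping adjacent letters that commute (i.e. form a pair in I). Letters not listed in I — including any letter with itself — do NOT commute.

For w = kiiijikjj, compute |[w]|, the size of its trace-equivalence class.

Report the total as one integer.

126

drop 0:k onto floor
drop 1:i onto floor
drop 2:i onto {1:i}
drop 3:i onto {2:i}
drop 4:j onto {0:k}
drop 5:i onto {3:i}
drop 6:k onto {4:j}
drop 7:j onto {6:k}
drop 8:j onto {7:j}
ground layer = {0:k, 1:i}
drop-orders for the pieces not yet dropped (sum over which currently-grounded one goes next):
  1 to go: {5} 1  {8} 1
  2 to go: {3,5} 1  {5,8} 2  {7,8} 1
  3 to go: {2,3,5} 1  {3,5,8} 3  {5,7,8} 3  {6,7,8} 1
  4 to go: {1,2,3,5} 1  {2,3,5,8} 4  {3,5,7,8} 6  {4,6,7,8} 1  {5,6,7,8} 4
  5 to go: {0,4,6,7,8} 1  {1,2,3,5,8} 5  {2,3,5,7,8} 10  {3,5,6,7,8} 10  {4,5,6,7,8} 5
  6 to go: {0,4,5,6,7,8} 6  {1,2,3,5,7,8} 15  {2,3,5,6,7,8} 20  {3,4,5,6,7,8} 15
  7 to go: {0,3,4,5,6,7,8} 21  {1,2,3,5,6,7,8} 35  {2,3,4,5,6,7,8} 35
  if 0:k drops first: 70 orders
  if 1:i drops first: 56 orders
heap linearizations: 126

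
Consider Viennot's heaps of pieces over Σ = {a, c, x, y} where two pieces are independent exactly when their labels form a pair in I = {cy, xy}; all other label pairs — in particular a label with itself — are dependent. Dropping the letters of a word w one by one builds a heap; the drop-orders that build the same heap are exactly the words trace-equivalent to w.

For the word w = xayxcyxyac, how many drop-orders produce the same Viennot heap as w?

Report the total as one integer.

#0=x has no predecessor
#1=a depends on [0:x]
#2=y depends on [1:a]
#3=x depends on [1:a]
#4=c depends on [3:x]
#5=y depends on [2:y]
#6=x depends on [4:c]
#7=y depends on [5:y]
#8=a depends on [6:x, 7:y]
#9=c depends on [8:a]
sources: [0:x]
N(rest) = Σ N(rest − s) over sources s of rest; N(one piece) = 1:
  size 1 → [9]=1
  size 2 → [8,9]=1
  size 3 → [6,8,9]=1  [7,8,9]=1
  size 4 → [4,6,8,9]=1  [5,7,8,9]=1  [6,7,8,9]=2
  size 5 → [2,5,7,8,9]=1  [3,4,6,8,9]=1  [4,6,7,8,9]=3  [5,6,7,8,9]=3
  size 6 → [2,5,6,7,8,9]=4  [3,4,6,7,8,9]=4  [4,5,6,7,8,9]=6
  size 7 → [2,4,5,6,7,8,9]=10  [3,4,5,6,7,8,9]=10
  size 8 → [2,3,4,5,6,7,8,9]=20
  first=0(x) contributes 20

20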